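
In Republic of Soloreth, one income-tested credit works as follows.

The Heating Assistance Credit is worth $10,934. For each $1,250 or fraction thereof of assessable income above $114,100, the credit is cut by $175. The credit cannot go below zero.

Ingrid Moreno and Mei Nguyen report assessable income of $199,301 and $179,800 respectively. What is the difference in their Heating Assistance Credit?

Ingrid ($199,301): Heating Assistance Credit: income exceeds $114,100 by $85,201 → 69 increments × $175 = $12,075 ≥ base, so the credit is $0.
Mei ($179,800): Heating Assistance Credit: income exceeds $114,100 by $65,700, which is 53 full-or-partial $1,250 increments; reduction = 53 × $175 = $9,275, leaving $1,659.
Difference: |$0 − $1,659| = $1,659.

$1,659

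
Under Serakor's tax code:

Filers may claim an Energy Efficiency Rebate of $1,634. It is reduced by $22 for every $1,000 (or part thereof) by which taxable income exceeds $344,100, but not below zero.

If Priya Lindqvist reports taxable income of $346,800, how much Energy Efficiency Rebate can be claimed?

Energy Efficiency Rebate: income exceeds $344,100 by $2,700, which is 3 full-or-partial $1,000 increments; reduction = 3 × $22 = $66, leaving $1,568.

$1,568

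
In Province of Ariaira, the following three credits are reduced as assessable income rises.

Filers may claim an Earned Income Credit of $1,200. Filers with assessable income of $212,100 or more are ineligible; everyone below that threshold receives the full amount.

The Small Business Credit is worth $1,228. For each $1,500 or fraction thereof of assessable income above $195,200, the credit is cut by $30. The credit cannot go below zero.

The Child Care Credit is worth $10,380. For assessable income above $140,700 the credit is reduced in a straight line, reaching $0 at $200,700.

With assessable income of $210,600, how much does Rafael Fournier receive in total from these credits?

$2,098

Earned Income Credit: $210,600 is below the $212,100 cutoff, so the full $1,200 applies.
Small Business Credit: income exceeds $195,200 by $15,400, which is 11 full-or-partial $1,500 increments; reduction = 11 × $30 = $330, leaving $898.
Child Care Credit: $210,600 is at or above $200,700, so the credit is $0.
Total: $1,200 + $898 + $0 = $2,098.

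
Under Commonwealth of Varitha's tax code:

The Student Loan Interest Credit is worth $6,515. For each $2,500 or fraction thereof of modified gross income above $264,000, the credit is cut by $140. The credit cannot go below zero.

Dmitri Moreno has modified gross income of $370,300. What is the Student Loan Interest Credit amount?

Student Loan Interest Credit: income exceeds $264,000 by $106,300, which is 43 full-or-partial $2,500 increments; reduction = 43 × $140 = $6,020, leaving $495.

$495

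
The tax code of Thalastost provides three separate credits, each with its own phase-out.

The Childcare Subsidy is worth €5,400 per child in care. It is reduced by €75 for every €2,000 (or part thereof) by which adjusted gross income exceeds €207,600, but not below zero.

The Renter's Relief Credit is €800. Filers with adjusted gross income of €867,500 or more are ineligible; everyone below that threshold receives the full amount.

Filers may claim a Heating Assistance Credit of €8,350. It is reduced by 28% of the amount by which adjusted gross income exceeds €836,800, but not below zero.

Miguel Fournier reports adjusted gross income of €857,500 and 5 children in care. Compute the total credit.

€5,979

Childcare Subsidy: base = 5 × €5,400 = €27,000. income exceeds €207,600 by €649,900, which is 325 full-or-partial €2,000 increments; reduction = 325 × €75 = €24,375, leaving €2,625.
Renter's Relief Credit: €857,500 is below the €867,500 cutoff, so the full €800 applies.
Heating Assistance Credit: 28% of the €20,700 excess over €836,800 is €5,796; credit = €8,350 − €5,796 = €2,554.
Total: €2,625 + €800 + €2,554 = €5,979.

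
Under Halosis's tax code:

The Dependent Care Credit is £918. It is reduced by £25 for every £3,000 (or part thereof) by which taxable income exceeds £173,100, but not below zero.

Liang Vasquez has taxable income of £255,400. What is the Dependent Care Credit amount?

Dependent Care Credit: income exceeds £173,100 by £82,300, which is 28 full-or-partial £3,000 increments; reduction = 28 × £25 = £700, leaving £218.

£218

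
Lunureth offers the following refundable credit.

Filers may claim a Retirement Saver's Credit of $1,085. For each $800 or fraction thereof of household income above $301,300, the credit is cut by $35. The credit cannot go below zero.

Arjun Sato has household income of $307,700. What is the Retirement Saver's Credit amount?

Retirement Saver's Credit: income exceeds $301,300 by $6,400, which is 8 full-or-partial $800 increments; reduction = 8 × $35 = $280, leaving $805.

$805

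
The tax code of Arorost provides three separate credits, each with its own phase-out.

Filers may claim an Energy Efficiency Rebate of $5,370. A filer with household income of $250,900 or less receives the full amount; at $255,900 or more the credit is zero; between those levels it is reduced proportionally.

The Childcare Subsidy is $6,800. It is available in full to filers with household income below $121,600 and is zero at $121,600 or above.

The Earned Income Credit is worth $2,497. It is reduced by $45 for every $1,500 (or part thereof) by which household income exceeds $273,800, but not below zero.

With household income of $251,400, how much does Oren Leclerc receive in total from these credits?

$7,330

Energy Efficiency Rebate: $251,400 is $500 into a $5,000 phase-out range, leaving 4,500/5,000 of the credit: $5,370 × 4,500/5,000 = $4,833.
Childcare Subsidy: $251,400 meets or exceeds the $121,600 cutoff, so the credit is $0.
Earned Income Credit: $251,400 is at or below the $273,800 threshold, so the full $2,497 applies.
Total: $4,833 + $0 + $2,497 = $7,330.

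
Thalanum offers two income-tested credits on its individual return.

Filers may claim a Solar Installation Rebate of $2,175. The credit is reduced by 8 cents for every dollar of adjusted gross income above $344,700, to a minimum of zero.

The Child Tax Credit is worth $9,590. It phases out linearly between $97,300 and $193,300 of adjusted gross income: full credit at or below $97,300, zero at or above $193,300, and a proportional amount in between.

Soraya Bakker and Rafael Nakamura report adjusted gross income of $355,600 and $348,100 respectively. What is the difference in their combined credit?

Soraya ($355,600): Solar Installation Rebate: 8% of the $10,900 excess over $344,700 is $872; credit = $2,175 − $872 = $1,303. Child Tax Credit: $355,600 is at or above $193,300, so the credit is $0. total $1,303 + $0 = $1,303
Rafael ($348,100): Solar Installation Rebate: 8% of the $3,400 excess over $344,700 is $272; credit = $2,175 − $272 = $1,903. Child Tax Credit: $348,100 is at or above $193,300, so the credit is $0. total $1,903 + $0 = $1,903
Difference: |$1,303 − $1,903| = $600.

$600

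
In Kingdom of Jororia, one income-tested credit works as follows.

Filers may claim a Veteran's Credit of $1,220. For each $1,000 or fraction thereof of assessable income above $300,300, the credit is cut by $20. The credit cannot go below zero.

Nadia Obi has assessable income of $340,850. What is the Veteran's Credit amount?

$400

Veteran's Credit: income exceeds $300,300 by $40,550, which is 41 full-or-partial $1,000 increments; reduction = 41 × $20 = $820, leaving $400.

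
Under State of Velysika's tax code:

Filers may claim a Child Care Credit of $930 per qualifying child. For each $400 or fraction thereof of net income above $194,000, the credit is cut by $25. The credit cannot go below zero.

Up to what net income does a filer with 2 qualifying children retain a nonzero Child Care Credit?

Full credit = 2 × $930 = $1,860.
After 74 increments the reduction is 74 × $25 = $1,850, leaving $10; one more increment wipes it out. Increment 74 ends at excess 74 × $400 = $29,600, so the highest qualifying income is $194,000 + $29,600 = $223,600.

$223,600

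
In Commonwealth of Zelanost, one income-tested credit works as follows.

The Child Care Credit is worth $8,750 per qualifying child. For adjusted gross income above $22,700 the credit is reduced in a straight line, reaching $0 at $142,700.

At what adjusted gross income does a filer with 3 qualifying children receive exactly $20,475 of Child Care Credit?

$49,100

Full credit = 3 × $8,750 = $26,250.
$20,475 is 20,475/26,250 of the full $26,250, so 5,775/26,250 of the $120,000 range has been used: income = $22,700 + $120,000 × 5,775/26,250 = $49,100.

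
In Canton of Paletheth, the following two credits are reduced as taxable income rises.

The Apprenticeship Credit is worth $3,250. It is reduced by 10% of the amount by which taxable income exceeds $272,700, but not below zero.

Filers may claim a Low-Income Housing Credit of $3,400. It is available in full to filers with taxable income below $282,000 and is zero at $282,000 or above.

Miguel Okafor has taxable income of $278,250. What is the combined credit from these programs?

$6,095

Apprenticeship Credit: 10% of the $5,550 excess over $272,700 is $555; credit = $3,250 − $555 = $2,695.
Low-Income Housing Credit: $278,250 is below the $282,000 cutoff, so the full $3,400 applies.
Total: $2,695 + $3,400 = $6,095.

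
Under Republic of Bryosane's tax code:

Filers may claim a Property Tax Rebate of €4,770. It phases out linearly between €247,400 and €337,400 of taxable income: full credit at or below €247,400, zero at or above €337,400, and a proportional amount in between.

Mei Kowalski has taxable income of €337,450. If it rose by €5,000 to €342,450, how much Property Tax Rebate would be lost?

€0

At €337,450 — €337,450 is at or above €337,400, so the credit is €0.
At €342,450 — €342,450 is at or above €337,400, so the credit is €0.
Lost: €0 − €0 = €0.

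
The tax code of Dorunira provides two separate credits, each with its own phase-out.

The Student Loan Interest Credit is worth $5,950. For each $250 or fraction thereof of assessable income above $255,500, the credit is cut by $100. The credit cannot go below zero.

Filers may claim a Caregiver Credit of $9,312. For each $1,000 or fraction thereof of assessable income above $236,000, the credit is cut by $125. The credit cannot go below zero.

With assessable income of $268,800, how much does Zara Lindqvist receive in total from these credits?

Student Loan Interest Credit: income exceeds $255,500 by $13,300, which is 54 full-or-partial $250 increments; reduction = 54 × $100 = $5,400, leaving $550.
Caregiver Credit: income exceeds $236,000 by $32,800, which is 33 full-or-partial $1,000 increments; reduction = 33 × $125 = $4,125, leaving $5,187.
Total: $550 + $5,187 = $5,737.

$5,737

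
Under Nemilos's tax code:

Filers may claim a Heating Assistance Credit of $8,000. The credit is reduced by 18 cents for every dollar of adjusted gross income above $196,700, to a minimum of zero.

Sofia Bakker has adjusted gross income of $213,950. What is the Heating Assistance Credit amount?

$4,895

Heating Assistance Credit: 18% of the $17,250 excess over $196,700 is $3,105; credit = $8,000 − $3,105 = $4,895.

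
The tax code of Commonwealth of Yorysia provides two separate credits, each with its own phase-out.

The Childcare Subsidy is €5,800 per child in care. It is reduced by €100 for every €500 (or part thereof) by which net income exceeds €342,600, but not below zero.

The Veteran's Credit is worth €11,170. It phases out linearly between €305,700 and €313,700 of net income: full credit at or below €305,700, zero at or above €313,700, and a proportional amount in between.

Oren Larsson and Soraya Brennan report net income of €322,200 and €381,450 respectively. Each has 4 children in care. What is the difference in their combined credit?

Oren (€322,200): Childcare Subsidy: base = 4 × €5,800 = €23,200. €322,200 is at or below the €342,600 threshold, so the full €23,200 applies. Veteran's Credit: €322,200 is at or above €313,700, so the credit is €0. total €23,200 + €0 = €23,200
Soraya (€381,450): Childcare Subsidy: base = 4 × €5,800 = €23,200. income exceeds €342,600 by €38,850, which is 78 full-or-partial €500 increments; reduction = 78 × €100 = €7,800, leaving €15,400. Veteran's Credit: €381,450 is at or above €313,700, so the credit is €0. total €15,400 + €0 = €15,400
Difference: |€23,200 − €15,400| = €7,800.

€7,800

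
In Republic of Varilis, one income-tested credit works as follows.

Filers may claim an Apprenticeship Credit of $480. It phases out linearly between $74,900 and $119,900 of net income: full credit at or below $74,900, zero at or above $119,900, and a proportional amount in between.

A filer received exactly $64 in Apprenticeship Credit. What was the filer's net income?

$113,900

$64 is 64/480 of the full $480, so 416/480 of the $45,000 range has been used: income = $74,900 + $45,000 × 416/480 = $113,900.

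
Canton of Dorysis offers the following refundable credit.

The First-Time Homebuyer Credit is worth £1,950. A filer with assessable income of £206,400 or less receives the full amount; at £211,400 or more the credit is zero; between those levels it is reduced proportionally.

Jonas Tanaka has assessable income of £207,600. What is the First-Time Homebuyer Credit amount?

£1,482

First-Time Homebuyer Credit: £207,600 is £1,200 into a £5,000 phase-out range, leaving 3,800/5,000 of the credit: £1,950 × 3,800/5,000 = £1,482.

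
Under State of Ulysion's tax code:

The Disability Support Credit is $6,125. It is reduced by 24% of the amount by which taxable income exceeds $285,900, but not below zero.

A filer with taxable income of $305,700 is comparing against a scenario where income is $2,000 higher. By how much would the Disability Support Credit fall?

$480

At $305,700 — 24% of the $19,800 excess over $285,900 is $4,752; credit = $6,125 − $4,752 = $1,373.
At $307,700 — 24% of the $21,800 excess over $285,900 is $5,232; credit = $6,125 − $5,232 = $893.
Lost: $1,373 − $893 = $480.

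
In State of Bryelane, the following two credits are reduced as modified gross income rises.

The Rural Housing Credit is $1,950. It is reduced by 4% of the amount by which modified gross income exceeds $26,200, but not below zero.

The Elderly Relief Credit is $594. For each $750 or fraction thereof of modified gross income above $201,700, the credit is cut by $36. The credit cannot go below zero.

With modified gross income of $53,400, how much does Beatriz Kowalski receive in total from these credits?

Rural Housing Credit: 4% of the $27,200 excess over $26,200 is $1,088; credit = $1,950 − $1,088 = $862.
Elderly Relief Credit: $53,400 is at or below the $201,700 threshold, so the full $594 applies.
Total: $862 + $594 = $1,456.

$1,456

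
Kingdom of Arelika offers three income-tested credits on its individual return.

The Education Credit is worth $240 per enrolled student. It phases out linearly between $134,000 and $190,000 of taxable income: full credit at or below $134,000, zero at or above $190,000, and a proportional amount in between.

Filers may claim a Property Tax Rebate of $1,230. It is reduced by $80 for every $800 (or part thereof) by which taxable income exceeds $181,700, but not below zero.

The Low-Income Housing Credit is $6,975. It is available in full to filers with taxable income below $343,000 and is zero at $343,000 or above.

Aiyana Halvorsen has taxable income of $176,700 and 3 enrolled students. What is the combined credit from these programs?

Education Credit: base = 3 × $240 = $720. $176,700 is $42,700 into a $56,000 phase-out range, leaving 13,300/56,000 of the credit: $720 × 13,300/56,000 = $171.
Property Tax Rebate: $176,700 is at or below the $181,700 threshold, so the full $1,230 applies.
Low-Income Housing Credit: $176,700 is below the $343,000 cutoff, so the full $6,975 applies.
Total: $171 + $1,230 + $6,975 = $8,376.

$8,376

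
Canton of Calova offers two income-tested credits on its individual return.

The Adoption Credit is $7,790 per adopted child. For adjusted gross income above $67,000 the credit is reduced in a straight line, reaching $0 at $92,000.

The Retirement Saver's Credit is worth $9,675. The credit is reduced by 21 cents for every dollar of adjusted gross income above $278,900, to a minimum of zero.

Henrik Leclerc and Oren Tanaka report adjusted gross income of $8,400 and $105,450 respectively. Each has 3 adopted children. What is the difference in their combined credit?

Henrik ($8,400): Adoption Credit: base = 3 × $7,790 = $23,370. $8,400 is at or below the $67,000 threshold, so the full $23,370 applies. Retirement Saver's Credit: $8,400 is at or below the $278,900 threshold, so the full $9,675 applies. total $23,370 + $9,675 = $33,045
Oren ($105,450): Adoption Credit: base = 3 × $7,790 = $23,370. $105,450 is at or above $92,000, so the credit is $0. Retirement Saver's Credit: $105,450 is at or below the $278,900 threshold, so the full $9,675 applies. total $0 + $9,675 = $9,675
Difference: |$33,045 − $9,675| = $23,370.

$23,370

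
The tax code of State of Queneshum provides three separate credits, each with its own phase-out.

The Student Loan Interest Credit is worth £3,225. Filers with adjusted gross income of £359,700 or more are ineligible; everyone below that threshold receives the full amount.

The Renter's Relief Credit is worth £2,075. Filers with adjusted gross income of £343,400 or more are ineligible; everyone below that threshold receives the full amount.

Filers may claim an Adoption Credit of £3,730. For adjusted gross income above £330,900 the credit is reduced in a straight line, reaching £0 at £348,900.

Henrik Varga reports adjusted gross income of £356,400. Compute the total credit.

Student Loan Interest Credit: £356,400 is below the £359,700 cutoff, so the full £3,225 applies.
Renter's Relief Credit: £356,400 meets or exceeds the £343,400 cutoff, so the credit is £0.
Adoption Credit: £356,400 is at or above £348,900, so the credit is £0.
Total: £3,225 + £0 + £0 = £3,225.

£3,225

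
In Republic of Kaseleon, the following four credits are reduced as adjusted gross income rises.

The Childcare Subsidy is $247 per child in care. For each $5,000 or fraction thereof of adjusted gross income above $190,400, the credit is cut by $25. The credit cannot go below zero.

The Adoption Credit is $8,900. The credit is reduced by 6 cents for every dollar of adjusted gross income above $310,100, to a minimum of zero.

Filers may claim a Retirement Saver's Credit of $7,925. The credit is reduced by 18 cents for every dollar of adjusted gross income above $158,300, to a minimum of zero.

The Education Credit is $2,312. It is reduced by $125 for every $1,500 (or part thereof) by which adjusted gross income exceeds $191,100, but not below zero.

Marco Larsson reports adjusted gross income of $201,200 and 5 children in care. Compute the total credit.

$11,700

Childcare Subsidy: base = 5 × $247 = $1,235. income exceeds $190,400 by $10,800, which is 3 full-or-partial $5,000 increments; reduction = 3 × $25 = $75, leaving $1,160.
Adoption Credit: $201,200 is at or below the $310,100 threshold, so the full $8,900 applies.
Retirement Saver's Credit: 18% of the $42,900 excess over $158,300 is $7,722; credit = $7,925 − $7,722 = $203.
Education Credit: income exceeds $191,100 by $10,100, which is 7 full-or-partial $1,500 increments; reduction = 7 × $125 = $875, leaving $1,437.
Total: $1,160 + $8,900 + $203 + $1,437 = $11,700.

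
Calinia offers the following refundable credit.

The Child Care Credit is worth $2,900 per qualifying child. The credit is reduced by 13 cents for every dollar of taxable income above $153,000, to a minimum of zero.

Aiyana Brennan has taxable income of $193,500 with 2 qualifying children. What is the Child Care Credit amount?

Child Care Credit: base = 2 × $2,900 = $5,800. 13% of the $40,500 excess over $153,000 is $5,265; credit = $5,800 − $5,265 = $535.

$535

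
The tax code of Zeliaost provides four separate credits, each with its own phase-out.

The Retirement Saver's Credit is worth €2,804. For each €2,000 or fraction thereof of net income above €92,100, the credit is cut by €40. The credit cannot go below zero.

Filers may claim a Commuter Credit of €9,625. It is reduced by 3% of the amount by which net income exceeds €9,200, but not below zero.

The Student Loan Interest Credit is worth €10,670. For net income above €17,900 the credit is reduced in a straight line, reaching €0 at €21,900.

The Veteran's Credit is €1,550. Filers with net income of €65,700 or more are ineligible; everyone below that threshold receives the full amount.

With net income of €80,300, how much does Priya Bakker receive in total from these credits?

€10,296

Retirement Saver's Credit: €80,300 is at or below the €92,100 threshold, so the full €2,804 applies.
Commuter Credit: 3% of the €71,100 excess over €9,200 is €2,133; credit = €9,625 − €2,133 = €7,492.
Student Loan Interest Credit: €80,300 is at or above €21,900, so the credit is €0.
Veteran's Credit: €80,300 meets or exceeds the €65,700 cutoff, so the credit is €0.
Total: €2,804 + €7,492 + €0 + €0 = €10,296.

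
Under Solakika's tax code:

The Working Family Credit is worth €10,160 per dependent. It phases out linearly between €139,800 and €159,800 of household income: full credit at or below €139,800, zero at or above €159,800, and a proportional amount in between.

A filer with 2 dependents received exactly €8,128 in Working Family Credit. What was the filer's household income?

Full credit = 2 × €10,160 = €20,320.
€8,128 is 8,128/20,320 of the full €20,320, so 12,192/20,320 of the €20,000 range has been used: income = €139,800 + €20,000 × 12,192/20,320 = €151,800.

€151,800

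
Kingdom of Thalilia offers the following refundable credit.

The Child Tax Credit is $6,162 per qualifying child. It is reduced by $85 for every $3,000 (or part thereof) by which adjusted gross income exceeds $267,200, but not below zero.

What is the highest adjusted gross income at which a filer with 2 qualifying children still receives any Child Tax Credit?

Full credit = 2 × $6,162 = $12,324.
After 144 increments the reduction is 144 × $85 = $12,240, leaving $84; one more increment wipes it out. Increment 144 ends at excess 144 × $3,000 = $432,000, so the highest qualifying income is $267,200 + $432,000 = $699,200.

$699,200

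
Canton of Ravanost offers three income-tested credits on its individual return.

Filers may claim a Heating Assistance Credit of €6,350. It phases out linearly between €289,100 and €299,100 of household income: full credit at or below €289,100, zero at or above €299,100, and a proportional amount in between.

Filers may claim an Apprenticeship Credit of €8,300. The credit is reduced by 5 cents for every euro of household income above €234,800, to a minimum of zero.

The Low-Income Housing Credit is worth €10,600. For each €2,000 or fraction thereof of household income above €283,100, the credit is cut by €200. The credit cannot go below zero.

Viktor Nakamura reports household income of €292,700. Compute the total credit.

Heating Assistance Credit: €292,700 is €3,600 into a €10,000 phase-out range, leaving 6,400/10,000 of the credit: €6,350 × 6,400/10,000 = €4,064.
Apprenticeship Credit: 5% of the €57,900 excess over €234,800 is €2,895; credit = €8,300 − €2,895 = €5,405.
Low-Income Housing Credit: income exceeds €283,100 by €9,600, which is 5 full-or-partial €2,000 increments; reduction = 5 × €200 = €1,000, leaving €9,600.
Total: €4,064 + €5,405 + €9,600 = €19,069.

€19,069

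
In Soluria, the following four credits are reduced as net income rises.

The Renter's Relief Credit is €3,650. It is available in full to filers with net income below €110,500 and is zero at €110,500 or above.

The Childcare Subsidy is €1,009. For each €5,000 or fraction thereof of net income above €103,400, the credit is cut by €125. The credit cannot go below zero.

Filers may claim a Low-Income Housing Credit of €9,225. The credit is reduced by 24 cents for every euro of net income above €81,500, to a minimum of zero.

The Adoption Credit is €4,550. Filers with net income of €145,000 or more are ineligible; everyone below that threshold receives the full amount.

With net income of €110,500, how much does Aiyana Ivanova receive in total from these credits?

€7,574

Renter's Relief Credit: €110,500 meets or exceeds the €110,500 cutoff, so the credit is €0.
Childcare Subsidy: income exceeds €103,400 by €7,100, which is 2 full-or-partial €5,000 increments; reduction = 2 × €125 = €250, leaving €759.
Low-Income Housing Credit: 24% of the €29,000 excess over €81,500 is €6,960; credit = €9,225 − €6,960 = €2,265.
Adoption Credit: €110,500 is below the €145,000 cutoff, so the full €4,550 applies.
Total: €0 + €759 + €2,265 + €4,550 = €7,574.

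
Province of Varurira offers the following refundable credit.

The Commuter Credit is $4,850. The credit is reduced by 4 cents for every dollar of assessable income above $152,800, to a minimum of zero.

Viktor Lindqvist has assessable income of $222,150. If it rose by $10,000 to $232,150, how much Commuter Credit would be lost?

At $222,150 — 4% of the $69,350 excess over $152,800 is $2,774; credit = $4,850 − $2,774 = $2,076.
At $232,150 — 4% of the $79,350 excess over $152,800 is $3,174; credit = $4,850 − $3,174 = $1,676.
Lost: $2,076 − $1,676 = $400.

$400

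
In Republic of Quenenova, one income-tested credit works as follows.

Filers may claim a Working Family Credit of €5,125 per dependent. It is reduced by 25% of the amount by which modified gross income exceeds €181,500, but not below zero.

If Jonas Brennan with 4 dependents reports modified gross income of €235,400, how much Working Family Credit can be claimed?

€7,025

Working Family Credit: base = 4 × €5,125 = €20,500. 25% of the €53,900 excess over €181,500 is €13,475; credit = €20,500 − €13,475 = €7,025.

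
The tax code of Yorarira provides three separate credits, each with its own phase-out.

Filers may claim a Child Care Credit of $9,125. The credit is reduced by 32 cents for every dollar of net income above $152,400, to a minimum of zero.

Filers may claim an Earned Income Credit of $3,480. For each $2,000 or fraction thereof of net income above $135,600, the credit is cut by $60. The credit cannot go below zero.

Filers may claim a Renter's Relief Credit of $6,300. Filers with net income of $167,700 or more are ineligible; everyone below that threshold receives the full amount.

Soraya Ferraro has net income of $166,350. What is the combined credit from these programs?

Child Care Credit: 32% of the $13,950 excess over $152,400 is $4,464; credit = $9,125 − $4,464 = $4,661.
Earned Income Credit: income exceeds $135,600 by $30,750, which is 16 full-or-partial $2,000 increments; reduction = 16 × $60 = $960, leaving $2,520.
Renter's Relief Credit: $166,350 is below the $167,700 cutoff, so the full $6,300 applies.
Total: $4,661 + $2,520 + $6,300 = $13,481.

$13,481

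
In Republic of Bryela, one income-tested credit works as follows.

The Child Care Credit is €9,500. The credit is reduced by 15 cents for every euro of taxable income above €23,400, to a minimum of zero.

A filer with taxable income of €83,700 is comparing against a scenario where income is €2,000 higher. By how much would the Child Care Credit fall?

At €83,700 — 15% of the €60,300 excess over €23,400 is €9,045; credit = €9,500 − €9,045 = €455.
At €85,700 — 15% of the €62,300 excess over €23,400 is €9,345; credit = €9,500 − €9,345 = €155.
Lost: €455 − €155 = €300.

€300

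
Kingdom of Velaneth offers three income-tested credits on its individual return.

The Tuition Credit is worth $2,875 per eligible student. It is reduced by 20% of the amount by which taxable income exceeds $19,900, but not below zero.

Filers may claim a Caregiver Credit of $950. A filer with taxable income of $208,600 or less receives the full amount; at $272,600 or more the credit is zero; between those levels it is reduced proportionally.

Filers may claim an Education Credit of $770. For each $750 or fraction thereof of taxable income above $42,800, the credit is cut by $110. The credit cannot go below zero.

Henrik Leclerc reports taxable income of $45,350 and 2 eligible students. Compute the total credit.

$1,940

Tuition Credit: base = 2 × $2,875 = $5,750. 20% of the $25,450 excess over $19,900 is $5,090; credit = $5,750 − $5,090 = $660.
Caregiver Credit: $45,350 is at or below the $208,600 threshold, so the full $950 applies.
Education Credit: income exceeds $42,800 by $2,550, which is 4 full-or-partial $750 increments; reduction = 4 × $110 = $440, leaving $330.
Total: $660 + $950 + $330 = $1,940.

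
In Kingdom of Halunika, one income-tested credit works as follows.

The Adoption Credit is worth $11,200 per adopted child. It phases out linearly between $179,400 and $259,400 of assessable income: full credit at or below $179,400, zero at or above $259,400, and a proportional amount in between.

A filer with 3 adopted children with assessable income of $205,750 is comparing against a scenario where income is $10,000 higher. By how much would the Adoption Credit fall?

$4,200

At $205,750 — base = 3 × $11,200 = $33,600. $205,750 is $26,350 into a $80,000 phase-out range, leaving 53,650/80,000 of the credit: $33,600 × 53,650/80,000 = $22,533.
At $215,750 — base = 3 × $11,200 = $33,600. $215,750 is $36,350 into a $80,000 phase-out range, leaving 43,650/80,000 of the credit: $33,600 × 43,650/80,000 = $18,333.
Lost: $22,533 − $18,333 = $4,200.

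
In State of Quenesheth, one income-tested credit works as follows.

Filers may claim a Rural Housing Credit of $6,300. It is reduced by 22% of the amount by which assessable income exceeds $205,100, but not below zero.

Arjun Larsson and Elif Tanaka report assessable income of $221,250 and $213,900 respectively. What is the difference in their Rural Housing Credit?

$1,617

Arjun ($221,250): Rural Housing Credit: 22% of the $16,150 excess over $205,100 is $3,553; credit = $6,300 − $3,553 = $2,747.
Elif ($213,900): Rural Housing Credit: 22% of the $8,800 excess over $205,100 is $1,936; credit = $6,300 − $1,936 = $4,364.
Difference: |$2,747 − $4,364| = $1,617.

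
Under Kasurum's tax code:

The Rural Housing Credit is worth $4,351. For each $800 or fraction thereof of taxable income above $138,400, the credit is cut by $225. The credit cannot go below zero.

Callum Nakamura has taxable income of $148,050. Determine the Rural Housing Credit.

$1,426

Rural Housing Credit: income exceeds $138,400 by $9,650, which is 13 full-or-partial $800 increments; reduction = 13 × $225 = $2,925, leaving $1,426.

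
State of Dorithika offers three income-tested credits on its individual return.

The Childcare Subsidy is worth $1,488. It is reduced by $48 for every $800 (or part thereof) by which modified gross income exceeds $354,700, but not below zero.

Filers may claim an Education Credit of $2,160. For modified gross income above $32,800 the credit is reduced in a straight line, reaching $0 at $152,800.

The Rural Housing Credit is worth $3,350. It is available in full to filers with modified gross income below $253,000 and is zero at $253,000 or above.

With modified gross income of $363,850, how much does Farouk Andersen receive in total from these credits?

$912

Childcare Subsidy: income exceeds $354,700 by $9,150, which is 12 full-or-partial $800 increments; reduction = 12 × $48 = $576, leaving $912.
Education Credit: $363,850 is at or above $152,800, so the credit is $0.
Rural Housing Credit: $363,850 meets or exceeds the $253,000 cutoff, so the credit is $0.
Total: $912 + $0 + $0 = $912.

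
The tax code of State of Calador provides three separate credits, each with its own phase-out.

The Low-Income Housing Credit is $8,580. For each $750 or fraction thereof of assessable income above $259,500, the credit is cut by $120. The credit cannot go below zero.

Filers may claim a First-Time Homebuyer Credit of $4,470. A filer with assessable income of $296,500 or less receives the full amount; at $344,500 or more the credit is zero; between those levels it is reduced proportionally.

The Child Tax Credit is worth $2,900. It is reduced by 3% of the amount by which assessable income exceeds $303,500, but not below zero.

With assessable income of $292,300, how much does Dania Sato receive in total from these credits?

Low-Income Housing Credit: income exceeds $259,500 by $32,800, which is 44 full-or-partial $750 increments; reduction = 44 × $120 = $5,280, leaving $3,300.
First-Time Homebuyer Credit: $292,300 is at or below the $296,500 threshold, so the full $4,470 applies.
Child Tax Credit: $292,300 is at or below the $303,500 threshold, so the full $2,900 applies.
Total: $3,300 + $4,470 + $2,900 = $10,670.

$10,670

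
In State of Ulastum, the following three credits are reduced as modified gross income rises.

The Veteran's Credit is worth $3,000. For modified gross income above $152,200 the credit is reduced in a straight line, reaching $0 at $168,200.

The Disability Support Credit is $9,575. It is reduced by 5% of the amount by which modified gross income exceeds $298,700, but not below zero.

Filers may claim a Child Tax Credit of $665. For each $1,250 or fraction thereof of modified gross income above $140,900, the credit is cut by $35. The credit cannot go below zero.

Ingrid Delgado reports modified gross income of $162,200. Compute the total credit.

$10,735

Veteran's Credit: $162,200 is $10,000 into a $16,000 phase-out range, leaving 6,000/16,000 of the credit: $3,000 × 6,000/16,000 = $1,125.
Disability Support Credit: $162,200 is at or below the $298,700 threshold, so the full $9,575 applies.
Child Tax Credit: income exceeds $140,900 by $21,300, which is 18 full-or-partial $1,250 increments; reduction = 18 × $35 = $630, leaving $35.
Total: $1,125 + $9,575 + $35 = $10,735.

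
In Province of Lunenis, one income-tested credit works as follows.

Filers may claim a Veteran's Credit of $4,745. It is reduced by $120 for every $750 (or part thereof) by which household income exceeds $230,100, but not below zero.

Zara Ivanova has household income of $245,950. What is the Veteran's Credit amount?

$2,105

Veteran's Credit: income exceeds $230,100 by $15,850, which is 22 full-or-partial $750 increments; reduction = 22 × $120 = $2,640, leaving $2,105.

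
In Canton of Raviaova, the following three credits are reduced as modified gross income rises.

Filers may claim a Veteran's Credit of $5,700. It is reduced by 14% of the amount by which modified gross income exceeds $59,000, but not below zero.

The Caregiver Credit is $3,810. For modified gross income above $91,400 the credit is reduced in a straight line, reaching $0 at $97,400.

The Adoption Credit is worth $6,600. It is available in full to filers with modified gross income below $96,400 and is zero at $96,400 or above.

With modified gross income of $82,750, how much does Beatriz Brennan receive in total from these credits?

$12,785

Veteran's Credit: 14% of the $23,750 excess over $59,000 is $3,325; credit = $5,700 − $3,325 = $2,375.
Caregiver Credit: $82,750 is at or below the $91,400 threshold, so the full $3,810 applies.
Adoption Credit: $82,750 is below the $96,400 cutoff, so the full $6,600 applies.
Total: $2,375 + $3,810 + $6,600 = $12,785.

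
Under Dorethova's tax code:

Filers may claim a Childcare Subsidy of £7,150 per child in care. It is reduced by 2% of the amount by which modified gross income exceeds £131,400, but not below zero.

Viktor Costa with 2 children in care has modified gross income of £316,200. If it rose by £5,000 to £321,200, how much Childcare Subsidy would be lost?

At £316,200 — base = 2 × £7,150 = £14,300. 2% of the £184,800 excess over £131,400 is £3,696; credit = £14,300 − £3,696 = £10,604.
At £321,200 — base = 2 × £7,150 = £14,300. 2% of the £189,800 excess over £131,400 is £3,796; credit = £14,300 − £3,796 = £10,504.
Lost: £10,604 − £10,504 = £100.

£100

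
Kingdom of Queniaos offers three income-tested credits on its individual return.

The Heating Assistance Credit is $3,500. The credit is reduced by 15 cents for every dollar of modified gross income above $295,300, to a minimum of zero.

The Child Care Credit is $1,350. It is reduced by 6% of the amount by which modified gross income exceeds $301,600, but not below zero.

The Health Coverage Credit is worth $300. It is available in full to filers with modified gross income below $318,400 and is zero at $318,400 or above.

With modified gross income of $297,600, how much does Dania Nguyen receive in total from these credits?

$4,805

Heating Assistance Credit: 15% of the $2,300 excess over $295,300 is $345; credit = $3,500 − $345 = $3,155.
Child Care Credit: $297,600 is at or below the $301,600 threshold, so the full $1,350 applies.
Health Coverage Credit: $297,600 is below the $318,400 cutoff, so the full $300 applies.
Total: $3,155 + $1,350 + $300 = $4,805.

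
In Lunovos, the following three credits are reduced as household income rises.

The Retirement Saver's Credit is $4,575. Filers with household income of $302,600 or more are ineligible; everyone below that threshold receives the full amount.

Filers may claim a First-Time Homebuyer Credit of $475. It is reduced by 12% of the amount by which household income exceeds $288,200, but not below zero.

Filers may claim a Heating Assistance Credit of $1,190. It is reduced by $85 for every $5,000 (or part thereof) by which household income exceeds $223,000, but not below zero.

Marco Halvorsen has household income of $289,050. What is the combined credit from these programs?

Retirement Saver's Credit: $289,050 is below the $302,600 cutoff, so the full $4,575 applies.
First-Time Homebuyer Credit: 12% of the $850 excess over $288,200 is $102; credit = $475 − $102 = $373.
Heating Assistance Credit: income exceeds $223,000 by $66,050 → 14 increments × $85 = $1,190 ≥ base, so the credit is $0.
Total: $4,575 + $373 + $0 = $4,948.

$4,948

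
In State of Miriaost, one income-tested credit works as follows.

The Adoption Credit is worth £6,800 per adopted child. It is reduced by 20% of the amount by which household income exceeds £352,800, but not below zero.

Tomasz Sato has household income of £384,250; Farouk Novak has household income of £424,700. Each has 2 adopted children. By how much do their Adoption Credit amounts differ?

£7,310

Tomasz (£384,250): Adoption Credit: base = 2 × £6,800 = £13,600. 20% of the £31,450 excess over £352,800 is £6,290; credit = £13,600 − £6,290 = £7,310.
Farouk (£424,700): Adoption Credit: base = 2 × £6,800 = £13,600. 20% of the £71,900 excess over £352,800 is £14,380 ≥ base, so the credit is £0.
Difference: |£7,310 − £0| = £7,310.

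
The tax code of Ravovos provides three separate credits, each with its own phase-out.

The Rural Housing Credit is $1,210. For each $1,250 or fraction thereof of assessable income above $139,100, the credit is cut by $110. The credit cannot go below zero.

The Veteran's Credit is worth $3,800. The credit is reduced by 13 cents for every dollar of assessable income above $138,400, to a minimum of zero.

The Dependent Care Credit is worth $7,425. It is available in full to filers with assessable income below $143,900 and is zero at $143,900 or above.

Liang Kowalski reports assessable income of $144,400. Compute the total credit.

$3,680

Rural Housing Credit: income exceeds $139,100 by $5,300, which is 5 full-or-partial $1,250 increments; reduction = 5 × $110 = $550, leaving $660.
Veteran's Credit: 13% of the $6,000 excess over $138,400 is $780; credit = $3,800 − $780 = $3,020.
Dependent Care Credit: $144,400 meets or exceeds the $143,900 cutoff, so the credit is $0.
Total: $660 + $3,020 + $0 = $3,680.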